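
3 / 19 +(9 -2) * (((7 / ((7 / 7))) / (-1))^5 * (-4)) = 8941327 / 19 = 470596.16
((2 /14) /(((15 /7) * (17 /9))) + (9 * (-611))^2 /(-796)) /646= -2570312697 /43708360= -58.81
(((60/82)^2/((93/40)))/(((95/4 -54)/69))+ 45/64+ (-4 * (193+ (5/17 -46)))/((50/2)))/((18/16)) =-4011427633469/192946188600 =-20.79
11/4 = 2.75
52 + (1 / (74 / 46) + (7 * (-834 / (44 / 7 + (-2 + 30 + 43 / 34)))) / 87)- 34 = 151922765 / 9078653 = 16.73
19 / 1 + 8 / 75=1433 / 75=19.11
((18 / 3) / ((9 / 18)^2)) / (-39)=-0.62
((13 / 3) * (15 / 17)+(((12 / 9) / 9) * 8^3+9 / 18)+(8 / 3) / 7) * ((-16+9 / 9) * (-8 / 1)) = 10353100 / 1071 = 9666.76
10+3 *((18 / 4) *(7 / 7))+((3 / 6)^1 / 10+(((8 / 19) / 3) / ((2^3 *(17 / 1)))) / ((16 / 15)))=608557 / 25840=23.55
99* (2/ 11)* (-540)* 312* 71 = -215317440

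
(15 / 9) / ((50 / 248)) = 124 / 15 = 8.27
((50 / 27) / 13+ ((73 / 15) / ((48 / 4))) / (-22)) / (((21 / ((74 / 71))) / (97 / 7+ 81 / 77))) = 29055101 / 316621305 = 0.09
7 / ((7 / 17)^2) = 289 / 7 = 41.29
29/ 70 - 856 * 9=-539251/ 70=-7703.59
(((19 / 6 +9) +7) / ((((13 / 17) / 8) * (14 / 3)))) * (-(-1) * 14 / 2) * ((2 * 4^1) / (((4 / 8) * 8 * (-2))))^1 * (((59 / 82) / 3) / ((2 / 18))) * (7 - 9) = 692070 / 533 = 1298.44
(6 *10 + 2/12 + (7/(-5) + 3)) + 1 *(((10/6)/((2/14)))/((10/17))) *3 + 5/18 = 10939/90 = 121.54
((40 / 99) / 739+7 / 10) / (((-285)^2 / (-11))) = -512527 / 5402274750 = -0.00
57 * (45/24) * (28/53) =56.46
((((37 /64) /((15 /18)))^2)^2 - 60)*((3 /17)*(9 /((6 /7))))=-2467696956417 /22282240000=-110.75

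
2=2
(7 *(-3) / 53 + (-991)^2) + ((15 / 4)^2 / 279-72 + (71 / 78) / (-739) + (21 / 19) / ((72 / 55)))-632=14127206323737029 / 14395282512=981377.50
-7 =-7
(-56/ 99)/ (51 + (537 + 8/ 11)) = -14/ 14571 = -0.00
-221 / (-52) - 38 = -135 / 4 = -33.75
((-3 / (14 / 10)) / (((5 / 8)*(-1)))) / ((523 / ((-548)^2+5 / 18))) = 3088844 / 1569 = 1968.67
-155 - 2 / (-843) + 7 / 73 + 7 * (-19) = -17717185 / 61539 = -287.90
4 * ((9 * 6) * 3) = 648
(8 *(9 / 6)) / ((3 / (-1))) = -4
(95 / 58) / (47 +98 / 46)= 437 / 13108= 0.03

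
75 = 75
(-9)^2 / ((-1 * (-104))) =81 / 104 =0.78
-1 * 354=-354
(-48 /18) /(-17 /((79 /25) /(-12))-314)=316 /29559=0.01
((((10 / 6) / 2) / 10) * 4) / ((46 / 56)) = 28 / 69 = 0.41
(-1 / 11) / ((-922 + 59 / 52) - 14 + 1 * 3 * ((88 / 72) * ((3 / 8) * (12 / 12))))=104 / 1067913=0.00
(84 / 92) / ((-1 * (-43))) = 21 / 989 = 0.02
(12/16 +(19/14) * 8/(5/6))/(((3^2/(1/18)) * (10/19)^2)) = 232123/756000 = 0.31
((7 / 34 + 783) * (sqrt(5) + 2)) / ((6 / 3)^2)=26629 / 68 + 26629 * sqrt(5) / 136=829.43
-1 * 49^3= -117649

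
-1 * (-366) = 366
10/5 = 2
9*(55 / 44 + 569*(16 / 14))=164187 / 28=5863.82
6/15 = 2/5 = 0.40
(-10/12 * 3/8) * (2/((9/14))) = -35/36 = -0.97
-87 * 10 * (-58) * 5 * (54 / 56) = 1703025 / 7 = 243289.29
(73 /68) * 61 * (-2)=-4453 /34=-130.97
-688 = -688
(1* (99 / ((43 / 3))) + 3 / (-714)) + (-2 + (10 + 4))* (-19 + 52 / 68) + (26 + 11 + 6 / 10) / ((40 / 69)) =-18812747 / 127925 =-147.06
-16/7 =-2.29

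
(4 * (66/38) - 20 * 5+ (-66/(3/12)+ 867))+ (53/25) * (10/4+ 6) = 501569/950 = 527.97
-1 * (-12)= 12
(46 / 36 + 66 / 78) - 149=-34369 / 234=-146.88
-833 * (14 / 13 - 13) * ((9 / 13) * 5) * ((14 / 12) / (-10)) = -4010.97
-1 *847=-847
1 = 1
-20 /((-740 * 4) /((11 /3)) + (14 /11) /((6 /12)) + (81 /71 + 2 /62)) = 48422 /1945485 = 0.02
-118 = -118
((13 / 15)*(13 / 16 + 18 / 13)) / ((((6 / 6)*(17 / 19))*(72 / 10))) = 8683 / 29376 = 0.30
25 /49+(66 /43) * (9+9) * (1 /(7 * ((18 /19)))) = 9853 /2107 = 4.68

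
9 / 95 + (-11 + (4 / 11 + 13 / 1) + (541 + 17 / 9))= 5128991 / 9405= 545.35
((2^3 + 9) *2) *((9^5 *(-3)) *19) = -114436962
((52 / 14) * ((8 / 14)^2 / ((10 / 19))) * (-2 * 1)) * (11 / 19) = -4576 / 1715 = -2.67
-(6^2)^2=-1296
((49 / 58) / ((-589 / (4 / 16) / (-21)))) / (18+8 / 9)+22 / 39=511424699 / 905976240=0.56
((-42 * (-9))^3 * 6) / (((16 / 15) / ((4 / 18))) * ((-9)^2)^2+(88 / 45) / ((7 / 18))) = 1417766490 / 137803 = 10288.36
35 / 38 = 0.92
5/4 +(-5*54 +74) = -194.75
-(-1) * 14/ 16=7/ 8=0.88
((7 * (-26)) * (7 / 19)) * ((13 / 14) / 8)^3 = -28561 / 272384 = -0.10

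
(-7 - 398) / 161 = -405 / 161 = -2.52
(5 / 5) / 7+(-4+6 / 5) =-93 / 35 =-2.66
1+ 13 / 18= 31 / 18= 1.72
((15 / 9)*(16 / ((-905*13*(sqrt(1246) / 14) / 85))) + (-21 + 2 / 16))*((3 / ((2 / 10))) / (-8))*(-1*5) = -12525 / 64 - 4250*sqrt(1246) / 209417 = -196.42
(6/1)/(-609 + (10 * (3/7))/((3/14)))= -6/589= -0.01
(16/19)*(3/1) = 48/19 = 2.53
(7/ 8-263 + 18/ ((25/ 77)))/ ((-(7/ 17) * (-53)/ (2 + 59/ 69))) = -46145871/ 1706600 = -27.04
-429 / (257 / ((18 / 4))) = -3861 / 514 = -7.51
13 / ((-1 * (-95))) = 13 / 95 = 0.14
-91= -91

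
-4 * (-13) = 52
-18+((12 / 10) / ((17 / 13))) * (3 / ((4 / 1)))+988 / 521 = -15.42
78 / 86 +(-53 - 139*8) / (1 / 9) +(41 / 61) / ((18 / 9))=-54997789 / 5246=-10483.76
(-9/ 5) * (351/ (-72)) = 351/ 40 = 8.78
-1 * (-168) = 168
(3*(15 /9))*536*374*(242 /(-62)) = -121280720 /31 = -3912281.29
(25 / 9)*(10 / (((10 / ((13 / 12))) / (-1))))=-325 / 108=-3.01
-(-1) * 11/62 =0.18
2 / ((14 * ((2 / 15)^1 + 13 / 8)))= 120 / 1477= 0.08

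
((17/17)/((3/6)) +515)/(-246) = -517/246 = -2.10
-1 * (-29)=29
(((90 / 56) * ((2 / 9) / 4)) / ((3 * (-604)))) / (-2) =5 / 202944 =0.00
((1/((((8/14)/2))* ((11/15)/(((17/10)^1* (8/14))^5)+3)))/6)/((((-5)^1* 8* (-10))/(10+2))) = 59633994/13111673525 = 0.00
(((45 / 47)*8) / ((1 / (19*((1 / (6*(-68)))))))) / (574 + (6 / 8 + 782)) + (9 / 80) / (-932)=-41341319 / 107768352960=-0.00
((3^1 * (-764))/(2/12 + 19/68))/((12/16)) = -6850.81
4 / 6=2 / 3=0.67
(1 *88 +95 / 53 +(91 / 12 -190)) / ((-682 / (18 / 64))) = 176727 / 4626688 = 0.04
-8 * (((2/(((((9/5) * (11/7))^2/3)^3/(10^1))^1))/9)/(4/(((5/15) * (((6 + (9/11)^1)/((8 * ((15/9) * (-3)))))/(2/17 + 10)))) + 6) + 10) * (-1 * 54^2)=3014393694595780480/12921998008491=233276.13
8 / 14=4 / 7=0.57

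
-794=-794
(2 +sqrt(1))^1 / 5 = 3 / 5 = 0.60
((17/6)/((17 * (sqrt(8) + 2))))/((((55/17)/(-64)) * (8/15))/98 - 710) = 3332/28388651 - 3332 * sqrt(2)/28388651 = -0.00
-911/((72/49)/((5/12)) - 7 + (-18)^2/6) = -223195/12379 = -18.03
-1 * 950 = -950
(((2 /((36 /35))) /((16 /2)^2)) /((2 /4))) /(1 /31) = 1085 /576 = 1.88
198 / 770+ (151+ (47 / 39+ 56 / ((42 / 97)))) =128217 / 455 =281.80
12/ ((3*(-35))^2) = 4/ 3675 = 0.00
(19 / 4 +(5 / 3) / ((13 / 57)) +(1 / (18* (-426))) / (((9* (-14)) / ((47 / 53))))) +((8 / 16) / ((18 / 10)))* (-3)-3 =5474872097 / 665689752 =8.22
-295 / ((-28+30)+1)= -295 / 3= -98.33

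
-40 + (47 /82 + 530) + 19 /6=60730 /123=493.74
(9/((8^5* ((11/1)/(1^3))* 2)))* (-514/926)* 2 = -2313/166887424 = -0.00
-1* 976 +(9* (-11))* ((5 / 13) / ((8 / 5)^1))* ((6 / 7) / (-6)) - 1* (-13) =-698589 / 728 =-959.60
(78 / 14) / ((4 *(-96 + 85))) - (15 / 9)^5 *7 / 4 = -423463 / 18711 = -22.63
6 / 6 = 1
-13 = -13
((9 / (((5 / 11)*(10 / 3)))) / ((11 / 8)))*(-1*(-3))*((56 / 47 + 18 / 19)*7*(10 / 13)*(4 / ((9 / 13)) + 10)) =27338976 / 11609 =2354.98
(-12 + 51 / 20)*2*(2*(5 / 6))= -31.50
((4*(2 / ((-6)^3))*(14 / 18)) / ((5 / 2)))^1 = -14 / 1215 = -0.01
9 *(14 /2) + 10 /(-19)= 62.47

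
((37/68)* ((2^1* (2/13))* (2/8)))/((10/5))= 37/1768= 0.02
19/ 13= 1.46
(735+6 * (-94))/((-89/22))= -3762/89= -42.27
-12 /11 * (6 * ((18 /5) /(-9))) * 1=144 /55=2.62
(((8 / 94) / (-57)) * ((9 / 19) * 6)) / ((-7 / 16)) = 1152 / 118769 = 0.01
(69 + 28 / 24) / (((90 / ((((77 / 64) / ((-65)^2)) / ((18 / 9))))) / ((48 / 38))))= 32417 / 231192000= 0.00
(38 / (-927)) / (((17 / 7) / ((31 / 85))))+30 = 40177204 / 1339515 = 29.99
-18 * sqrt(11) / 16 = -9 * sqrt(11) / 8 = -3.73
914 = 914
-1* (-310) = 310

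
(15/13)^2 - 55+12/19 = -170302/3211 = -53.04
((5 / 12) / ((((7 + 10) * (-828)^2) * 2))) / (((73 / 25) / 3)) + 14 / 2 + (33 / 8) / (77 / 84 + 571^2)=186412895256158491 / 26630365406633856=7.00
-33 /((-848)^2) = -33 /719104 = -0.00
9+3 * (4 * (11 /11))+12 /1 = 33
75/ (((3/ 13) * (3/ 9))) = 975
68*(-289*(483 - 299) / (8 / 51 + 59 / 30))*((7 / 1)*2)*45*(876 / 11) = -339248671372800 / 3971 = -85431546555.73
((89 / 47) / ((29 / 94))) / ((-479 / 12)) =-0.15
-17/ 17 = -1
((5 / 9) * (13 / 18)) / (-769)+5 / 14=155495 / 436023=0.36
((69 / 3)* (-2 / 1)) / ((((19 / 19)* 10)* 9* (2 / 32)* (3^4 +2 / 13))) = -4784 / 47475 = -0.10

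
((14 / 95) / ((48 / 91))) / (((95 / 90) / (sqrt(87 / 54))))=637 * sqrt(58) / 14440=0.34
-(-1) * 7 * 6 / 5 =42 / 5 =8.40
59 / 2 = 29.50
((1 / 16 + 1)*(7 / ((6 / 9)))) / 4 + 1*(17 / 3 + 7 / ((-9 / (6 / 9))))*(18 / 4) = 9967 / 384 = 25.96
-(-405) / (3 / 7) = 945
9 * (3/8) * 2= 27/4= 6.75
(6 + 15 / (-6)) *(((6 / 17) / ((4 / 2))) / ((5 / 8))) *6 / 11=504 / 935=0.54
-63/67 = -0.94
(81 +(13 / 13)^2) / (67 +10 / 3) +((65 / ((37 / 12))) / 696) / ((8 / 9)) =4346763 / 3622448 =1.20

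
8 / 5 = 1.60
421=421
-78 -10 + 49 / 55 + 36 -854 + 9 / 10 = -99463 / 110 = -904.21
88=88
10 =10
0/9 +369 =369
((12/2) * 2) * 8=96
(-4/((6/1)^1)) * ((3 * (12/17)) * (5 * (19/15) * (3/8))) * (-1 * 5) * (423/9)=13395/17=787.94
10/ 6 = 5/ 3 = 1.67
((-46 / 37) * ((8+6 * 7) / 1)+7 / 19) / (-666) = 43441 / 468198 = 0.09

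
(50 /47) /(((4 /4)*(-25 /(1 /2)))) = -1 /47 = -0.02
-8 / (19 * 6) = -4 / 57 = -0.07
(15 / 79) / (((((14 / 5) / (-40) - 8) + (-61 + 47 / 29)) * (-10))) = 1450 / 5150879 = 0.00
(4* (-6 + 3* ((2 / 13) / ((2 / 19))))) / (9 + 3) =-7 / 13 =-0.54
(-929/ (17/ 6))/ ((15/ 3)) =-5574/ 85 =-65.58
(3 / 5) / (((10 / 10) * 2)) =3 / 10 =0.30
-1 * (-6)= 6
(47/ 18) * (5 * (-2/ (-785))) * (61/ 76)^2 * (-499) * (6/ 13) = -87268613/ 17683224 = -4.94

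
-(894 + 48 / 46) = -895.04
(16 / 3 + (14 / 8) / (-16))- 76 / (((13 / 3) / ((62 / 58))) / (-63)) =85872659 / 72384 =1186.35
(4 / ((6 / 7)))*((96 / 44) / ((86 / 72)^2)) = 145152 / 20339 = 7.14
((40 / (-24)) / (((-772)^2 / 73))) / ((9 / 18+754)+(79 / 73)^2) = -1945085 / 7200031747368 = -0.00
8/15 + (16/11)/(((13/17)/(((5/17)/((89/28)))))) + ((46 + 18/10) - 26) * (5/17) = 23110717/3245385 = 7.12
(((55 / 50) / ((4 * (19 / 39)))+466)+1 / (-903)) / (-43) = -320193107 / 29510040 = -10.85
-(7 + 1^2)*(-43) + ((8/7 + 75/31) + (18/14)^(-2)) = 6119734/17577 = 348.17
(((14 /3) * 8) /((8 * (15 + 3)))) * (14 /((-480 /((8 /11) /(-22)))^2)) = 49 /2846210400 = 0.00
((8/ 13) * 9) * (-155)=-11160/ 13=-858.46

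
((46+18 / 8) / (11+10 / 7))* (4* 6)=2702 / 29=93.17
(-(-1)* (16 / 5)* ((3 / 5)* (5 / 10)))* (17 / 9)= 136 / 75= 1.81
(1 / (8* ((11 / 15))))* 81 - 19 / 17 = 18983 / 1496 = 12.69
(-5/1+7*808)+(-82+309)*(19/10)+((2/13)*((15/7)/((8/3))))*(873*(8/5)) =5692033/910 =6254.98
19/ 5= 3.80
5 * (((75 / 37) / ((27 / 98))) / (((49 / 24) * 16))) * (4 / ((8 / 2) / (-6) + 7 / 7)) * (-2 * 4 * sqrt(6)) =-264.81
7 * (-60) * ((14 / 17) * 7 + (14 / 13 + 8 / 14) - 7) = -38340 / 221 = -173.48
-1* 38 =-38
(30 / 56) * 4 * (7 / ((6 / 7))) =17.50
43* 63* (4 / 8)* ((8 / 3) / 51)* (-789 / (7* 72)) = -11309 / 102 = -110.87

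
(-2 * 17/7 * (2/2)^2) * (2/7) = -68/49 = -1.39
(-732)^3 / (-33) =130741056 / 11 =11885550.55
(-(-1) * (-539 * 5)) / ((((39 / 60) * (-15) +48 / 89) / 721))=691741820 / 3279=210961.21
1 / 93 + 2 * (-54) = -107.99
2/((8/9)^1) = 9/4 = 2.25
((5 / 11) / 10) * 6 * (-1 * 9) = -2.45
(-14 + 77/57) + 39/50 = -33827/2850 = -11.87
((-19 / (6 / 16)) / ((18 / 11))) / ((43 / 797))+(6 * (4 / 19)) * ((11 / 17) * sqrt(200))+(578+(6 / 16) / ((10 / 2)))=194123 / 46440+2640 * sqrt(2) / 323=15.74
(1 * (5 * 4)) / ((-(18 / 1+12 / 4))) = -20 / 21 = -0.95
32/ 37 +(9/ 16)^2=11189/ 9472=1.18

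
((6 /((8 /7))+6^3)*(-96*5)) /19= -5589.47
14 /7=2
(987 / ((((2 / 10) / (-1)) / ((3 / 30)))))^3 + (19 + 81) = -961504003 / 8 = -120188000.38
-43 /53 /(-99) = 43 /5247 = 0.01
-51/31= -1.65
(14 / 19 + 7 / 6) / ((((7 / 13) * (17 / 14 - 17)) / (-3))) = 217 / 323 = 0.67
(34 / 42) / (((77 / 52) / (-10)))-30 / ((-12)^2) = -73415 / 12936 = -5.68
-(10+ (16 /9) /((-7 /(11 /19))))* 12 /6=-23588 /1197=-19.71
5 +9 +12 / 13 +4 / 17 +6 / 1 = 4676 / 221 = 21.16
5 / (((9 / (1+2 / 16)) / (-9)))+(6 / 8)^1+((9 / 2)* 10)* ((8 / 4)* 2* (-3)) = -4359 / 8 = -544.88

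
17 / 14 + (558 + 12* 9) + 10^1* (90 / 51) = 162997 / 238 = 684.86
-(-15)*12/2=90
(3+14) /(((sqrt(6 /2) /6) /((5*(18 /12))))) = 255*sqrt(3) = 441.67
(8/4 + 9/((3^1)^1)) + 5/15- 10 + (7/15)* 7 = -7/5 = -1.40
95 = 95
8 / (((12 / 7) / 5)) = 70 / 3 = 23.33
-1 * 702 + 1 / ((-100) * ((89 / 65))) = -1249573 / 1780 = -702.01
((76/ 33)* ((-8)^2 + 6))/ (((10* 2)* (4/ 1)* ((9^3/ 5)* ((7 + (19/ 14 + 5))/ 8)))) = 37240/ 4498659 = 0.01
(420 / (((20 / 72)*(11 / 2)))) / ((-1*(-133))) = 432 / 209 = 2.07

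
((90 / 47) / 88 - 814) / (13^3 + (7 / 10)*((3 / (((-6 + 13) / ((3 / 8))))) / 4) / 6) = -269329120 / 726944911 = -0.37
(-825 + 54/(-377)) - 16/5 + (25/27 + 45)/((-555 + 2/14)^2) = -79497564965203/95971785390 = -828.34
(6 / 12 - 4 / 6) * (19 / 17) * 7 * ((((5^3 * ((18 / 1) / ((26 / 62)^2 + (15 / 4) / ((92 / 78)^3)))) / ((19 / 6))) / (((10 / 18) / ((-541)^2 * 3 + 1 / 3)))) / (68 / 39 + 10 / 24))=-111765337299217728000 / 405825843293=-275402217.84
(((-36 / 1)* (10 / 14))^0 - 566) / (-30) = 18.83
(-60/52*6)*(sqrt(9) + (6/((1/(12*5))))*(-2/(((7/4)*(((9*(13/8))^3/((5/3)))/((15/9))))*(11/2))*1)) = -3617806030/178134957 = -20.31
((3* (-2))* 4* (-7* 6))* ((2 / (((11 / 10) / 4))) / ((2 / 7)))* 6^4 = 365783040 / 11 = 33253003.64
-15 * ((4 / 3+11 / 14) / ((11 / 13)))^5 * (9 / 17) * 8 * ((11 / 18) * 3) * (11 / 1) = -10366610924987785 / 82143069624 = -126201.89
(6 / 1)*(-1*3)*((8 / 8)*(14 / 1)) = -252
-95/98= -0.97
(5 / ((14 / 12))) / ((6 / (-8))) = -40 / 7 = -5.71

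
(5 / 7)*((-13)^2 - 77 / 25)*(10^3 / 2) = 414800 / 7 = 59257.14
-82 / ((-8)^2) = -41 / 32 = -1.28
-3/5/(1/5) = -3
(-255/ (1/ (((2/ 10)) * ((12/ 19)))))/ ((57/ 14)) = -2856/ 361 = -7.91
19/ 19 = 1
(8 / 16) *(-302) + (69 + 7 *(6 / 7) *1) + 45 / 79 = -5959 / 79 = -75.43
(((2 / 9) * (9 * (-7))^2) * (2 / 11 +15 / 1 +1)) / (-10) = -78498 / 55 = -1427.24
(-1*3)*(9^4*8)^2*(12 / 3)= -33059881728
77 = 77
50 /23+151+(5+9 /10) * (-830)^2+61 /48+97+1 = 4487497739 /1104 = 4064762.44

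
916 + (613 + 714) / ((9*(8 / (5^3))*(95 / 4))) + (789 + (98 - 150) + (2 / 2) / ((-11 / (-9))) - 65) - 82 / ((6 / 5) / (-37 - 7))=4692.49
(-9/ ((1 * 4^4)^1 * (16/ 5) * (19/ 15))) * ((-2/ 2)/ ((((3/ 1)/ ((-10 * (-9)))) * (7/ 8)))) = 10125/ 34048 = 0.30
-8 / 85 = -0.09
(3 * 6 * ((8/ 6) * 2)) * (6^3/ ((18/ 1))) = 576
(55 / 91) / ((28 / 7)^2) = 55 / 1456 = 0.04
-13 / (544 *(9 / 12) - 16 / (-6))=-39 / 1232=-0.03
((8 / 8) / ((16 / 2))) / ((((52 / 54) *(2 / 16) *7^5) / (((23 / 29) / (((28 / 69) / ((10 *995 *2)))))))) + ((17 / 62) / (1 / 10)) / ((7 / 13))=20611475215 / 2749927726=7.50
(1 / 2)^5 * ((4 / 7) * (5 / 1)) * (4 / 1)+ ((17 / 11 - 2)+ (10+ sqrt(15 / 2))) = sqrt(30) / 2+ 1525 / 154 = 12.64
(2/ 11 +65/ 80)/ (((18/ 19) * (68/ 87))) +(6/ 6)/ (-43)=4074467/ 3087744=1.32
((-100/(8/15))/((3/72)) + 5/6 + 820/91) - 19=-2461999/546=-4509.16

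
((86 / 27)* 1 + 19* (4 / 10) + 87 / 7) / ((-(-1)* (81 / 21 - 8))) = -21937 / 3915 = -5.60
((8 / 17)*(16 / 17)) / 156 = 32 / 11271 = 0.00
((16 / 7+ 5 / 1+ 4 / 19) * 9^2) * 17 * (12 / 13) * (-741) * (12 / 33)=-197693136 / 77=-2567443.32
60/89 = 0.67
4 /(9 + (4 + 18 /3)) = 4 /19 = 0.21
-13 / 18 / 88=-13 / 1584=-0.01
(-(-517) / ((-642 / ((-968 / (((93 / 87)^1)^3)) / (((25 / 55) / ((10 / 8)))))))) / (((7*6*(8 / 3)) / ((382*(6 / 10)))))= 3205501315973 / 892538360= 3591.44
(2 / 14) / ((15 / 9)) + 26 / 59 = 1087 / 2065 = 0.53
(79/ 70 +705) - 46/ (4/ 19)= 17067/ 35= 487.63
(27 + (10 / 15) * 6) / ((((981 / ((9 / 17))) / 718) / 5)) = 111290 / 1853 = 60.06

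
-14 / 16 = -7 / 8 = -0.88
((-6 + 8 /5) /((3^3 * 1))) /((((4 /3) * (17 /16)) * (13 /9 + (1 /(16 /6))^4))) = -32768 /417095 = -0.08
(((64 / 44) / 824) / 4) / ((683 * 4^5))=0.00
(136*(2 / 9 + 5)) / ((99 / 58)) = 370736 / 891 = 416.09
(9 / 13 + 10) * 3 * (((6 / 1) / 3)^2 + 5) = 3753 / 13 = 288.69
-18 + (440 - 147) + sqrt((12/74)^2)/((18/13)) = 30538/111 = 275.12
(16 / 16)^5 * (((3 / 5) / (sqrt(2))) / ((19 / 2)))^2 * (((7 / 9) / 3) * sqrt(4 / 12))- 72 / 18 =-4 + 14 * sqrt(3) / 81225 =-4.00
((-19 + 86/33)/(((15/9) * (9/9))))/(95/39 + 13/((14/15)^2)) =-0.57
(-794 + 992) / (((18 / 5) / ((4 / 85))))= 44 / 17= 2.59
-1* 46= -46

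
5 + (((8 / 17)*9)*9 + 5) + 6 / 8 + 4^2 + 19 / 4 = 2367 / 34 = 69.62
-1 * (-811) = 811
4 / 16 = 1 / 4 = 0.25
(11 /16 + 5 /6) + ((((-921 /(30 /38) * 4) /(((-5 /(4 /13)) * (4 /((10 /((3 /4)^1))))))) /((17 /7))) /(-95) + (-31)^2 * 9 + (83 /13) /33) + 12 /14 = 176583827449 /20420400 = 8647.42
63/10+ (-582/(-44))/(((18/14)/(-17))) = -27818/165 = -168.59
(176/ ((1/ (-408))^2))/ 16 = 1831104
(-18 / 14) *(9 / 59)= -81 / 413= -0.20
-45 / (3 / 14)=-210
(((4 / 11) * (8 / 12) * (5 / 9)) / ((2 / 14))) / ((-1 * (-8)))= 35 / 297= 0.12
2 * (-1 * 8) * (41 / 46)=-328 / 23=-14.26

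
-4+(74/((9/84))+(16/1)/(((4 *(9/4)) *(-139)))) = 859004/1251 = 686.65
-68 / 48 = -17 / 12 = -1.42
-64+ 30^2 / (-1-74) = -76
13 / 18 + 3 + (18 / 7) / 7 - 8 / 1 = -3449 / 882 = -3.91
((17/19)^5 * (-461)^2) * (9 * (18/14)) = 24441703789257/17332693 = 1410150.39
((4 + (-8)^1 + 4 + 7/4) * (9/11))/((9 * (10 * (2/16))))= 7/55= 0.13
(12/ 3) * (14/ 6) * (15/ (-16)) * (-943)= 33005/ 4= 8251.25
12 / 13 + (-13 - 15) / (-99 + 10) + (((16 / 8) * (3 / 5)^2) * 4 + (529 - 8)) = 15189029 / 28925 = 525.12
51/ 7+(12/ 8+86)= 1327/ 14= 94.79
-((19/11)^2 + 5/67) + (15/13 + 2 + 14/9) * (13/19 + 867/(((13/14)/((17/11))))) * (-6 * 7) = -1173690816670/4110249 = -285552.24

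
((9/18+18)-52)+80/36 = -563/18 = -31.28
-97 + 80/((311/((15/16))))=-30092/311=-96.76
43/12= 3.58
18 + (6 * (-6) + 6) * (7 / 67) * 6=-54 / 67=-0.81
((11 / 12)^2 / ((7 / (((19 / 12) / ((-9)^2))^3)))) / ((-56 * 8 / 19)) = -0.00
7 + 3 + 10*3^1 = 40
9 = 9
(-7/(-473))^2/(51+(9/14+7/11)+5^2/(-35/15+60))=118678/28563542447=0.00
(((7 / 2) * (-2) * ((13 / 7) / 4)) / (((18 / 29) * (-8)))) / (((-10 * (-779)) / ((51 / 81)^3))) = 1852201 / 88318408320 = 0.00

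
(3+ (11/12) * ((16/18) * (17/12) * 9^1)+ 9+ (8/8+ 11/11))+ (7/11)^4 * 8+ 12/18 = 6948835/263538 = 26.37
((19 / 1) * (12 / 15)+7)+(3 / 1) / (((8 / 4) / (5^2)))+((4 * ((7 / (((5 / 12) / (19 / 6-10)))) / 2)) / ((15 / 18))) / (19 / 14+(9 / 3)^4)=3248841 / 57650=56.35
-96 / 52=-24 / 13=-1.85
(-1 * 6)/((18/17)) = -17/3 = -5.67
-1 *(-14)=14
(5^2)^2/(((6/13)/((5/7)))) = 40625/42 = 967.26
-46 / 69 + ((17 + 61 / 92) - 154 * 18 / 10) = -359081 / 1380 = -260.20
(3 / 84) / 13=1 / 364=0.00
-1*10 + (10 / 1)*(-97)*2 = -1950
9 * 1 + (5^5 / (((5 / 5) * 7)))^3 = 30517581212 / 343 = 88972539.98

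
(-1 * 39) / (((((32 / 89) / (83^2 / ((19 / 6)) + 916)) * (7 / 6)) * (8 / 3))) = -917458191 / 8512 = -107784.09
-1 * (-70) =70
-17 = -17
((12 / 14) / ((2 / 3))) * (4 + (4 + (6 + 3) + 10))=243 / 7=34.71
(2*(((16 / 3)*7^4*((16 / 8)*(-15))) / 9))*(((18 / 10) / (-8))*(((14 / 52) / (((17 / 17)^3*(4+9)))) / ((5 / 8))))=537824 / 845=636.48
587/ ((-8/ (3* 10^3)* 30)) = -14675/ 2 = -7337.50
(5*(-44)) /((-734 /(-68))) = -7480 /367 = -20.38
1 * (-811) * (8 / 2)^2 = -12976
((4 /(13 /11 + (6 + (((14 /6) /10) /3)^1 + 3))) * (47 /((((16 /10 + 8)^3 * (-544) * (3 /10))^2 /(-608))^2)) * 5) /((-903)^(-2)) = 9214945568084716796875 /145026689477449637665940963328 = 0.00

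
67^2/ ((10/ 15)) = 13467/ 2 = 6733.50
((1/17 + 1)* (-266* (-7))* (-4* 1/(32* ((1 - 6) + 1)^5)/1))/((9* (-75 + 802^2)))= 931/22391179264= 0.00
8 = 8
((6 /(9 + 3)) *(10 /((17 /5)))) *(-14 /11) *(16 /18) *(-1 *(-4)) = -11200 /1683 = -6.65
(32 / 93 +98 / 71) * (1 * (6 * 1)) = 22772 / 2201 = 10.35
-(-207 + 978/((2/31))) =-14952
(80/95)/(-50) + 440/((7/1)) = 208944/3325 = 62.84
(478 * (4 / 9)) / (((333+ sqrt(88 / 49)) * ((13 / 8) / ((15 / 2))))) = 207987360 / 70635149 - 535360 * sqrt(22) / 211905447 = 2.93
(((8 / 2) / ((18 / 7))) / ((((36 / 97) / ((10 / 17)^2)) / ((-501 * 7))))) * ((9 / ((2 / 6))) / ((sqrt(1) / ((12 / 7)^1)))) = -68035800 / 289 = -235417.99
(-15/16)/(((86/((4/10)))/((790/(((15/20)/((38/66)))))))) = -7505/2838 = -2.64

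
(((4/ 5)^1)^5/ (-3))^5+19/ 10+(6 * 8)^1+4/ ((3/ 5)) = 8193073405091055455377/ 144839286804199218750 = 56.57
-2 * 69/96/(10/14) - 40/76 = -3859/1520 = -2.54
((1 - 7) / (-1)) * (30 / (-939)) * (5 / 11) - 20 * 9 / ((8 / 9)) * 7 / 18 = -1085745 / 13772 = -78.84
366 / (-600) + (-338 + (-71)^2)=470239 / 100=4702.39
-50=-50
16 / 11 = 1.45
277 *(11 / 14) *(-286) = -62245.86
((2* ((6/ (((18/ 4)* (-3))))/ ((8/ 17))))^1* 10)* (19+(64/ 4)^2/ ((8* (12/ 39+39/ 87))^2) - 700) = 1861354106/ 146205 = 12731.12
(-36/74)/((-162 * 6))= 1/1998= 0.00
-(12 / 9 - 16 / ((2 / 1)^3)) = 2 / 3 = 0.67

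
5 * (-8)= -40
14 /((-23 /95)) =-57.83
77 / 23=3.35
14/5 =2.80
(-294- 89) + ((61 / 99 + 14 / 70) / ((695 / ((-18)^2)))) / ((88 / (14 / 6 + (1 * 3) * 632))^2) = -205.94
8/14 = 4/7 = 0.57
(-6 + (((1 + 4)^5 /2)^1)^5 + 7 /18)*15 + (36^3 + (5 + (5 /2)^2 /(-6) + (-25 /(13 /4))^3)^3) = 20479308334552329943955320917827 /146596599332352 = 139698386100507638.15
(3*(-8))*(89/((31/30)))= -64080/31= -2067.10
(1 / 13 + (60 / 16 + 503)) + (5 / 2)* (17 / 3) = 81275 / 156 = 520.99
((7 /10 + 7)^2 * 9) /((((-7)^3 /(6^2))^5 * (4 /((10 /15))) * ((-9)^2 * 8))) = -0.00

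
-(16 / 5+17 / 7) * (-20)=788 / 7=112.57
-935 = -935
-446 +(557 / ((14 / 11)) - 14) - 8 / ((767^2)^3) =-63725979753195831209 / 2850363311644541966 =-22.36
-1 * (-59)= 59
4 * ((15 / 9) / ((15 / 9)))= 4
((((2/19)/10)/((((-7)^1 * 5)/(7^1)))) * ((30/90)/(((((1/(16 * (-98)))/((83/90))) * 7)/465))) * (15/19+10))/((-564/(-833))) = 2460518732/2290545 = 1074.21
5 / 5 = 1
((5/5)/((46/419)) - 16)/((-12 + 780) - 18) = -317/34500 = -0.01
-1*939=-939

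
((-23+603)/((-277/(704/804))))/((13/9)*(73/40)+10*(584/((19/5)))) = -232742400/195426845329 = -0.00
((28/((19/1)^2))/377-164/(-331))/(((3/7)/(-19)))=-156304232/7112859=-21.97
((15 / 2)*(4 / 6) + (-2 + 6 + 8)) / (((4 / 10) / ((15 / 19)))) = 1275 / 38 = 33.55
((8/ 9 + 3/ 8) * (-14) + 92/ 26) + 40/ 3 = -385/ 468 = -0.82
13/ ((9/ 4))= 52/ 9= 5.78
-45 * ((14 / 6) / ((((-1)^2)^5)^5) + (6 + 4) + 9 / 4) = -2625 / 4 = -656.25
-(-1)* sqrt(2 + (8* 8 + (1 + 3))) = sqrt(70) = 8.37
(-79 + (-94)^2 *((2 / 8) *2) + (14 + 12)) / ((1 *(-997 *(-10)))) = 873 / 1994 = 0.44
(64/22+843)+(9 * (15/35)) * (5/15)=65234/77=847.19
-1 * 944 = -944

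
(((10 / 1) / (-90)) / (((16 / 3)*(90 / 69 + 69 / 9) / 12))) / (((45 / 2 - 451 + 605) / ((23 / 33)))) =-529 / 4807154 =-0.00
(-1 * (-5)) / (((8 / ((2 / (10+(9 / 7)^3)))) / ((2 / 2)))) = 1715 / 16636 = 0.10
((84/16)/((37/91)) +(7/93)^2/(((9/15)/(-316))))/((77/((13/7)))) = 10115209/42241716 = 0.24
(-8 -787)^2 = 632025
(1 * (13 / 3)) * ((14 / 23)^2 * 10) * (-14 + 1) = -208.72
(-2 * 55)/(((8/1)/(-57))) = 3135/4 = 783.75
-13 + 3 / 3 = -12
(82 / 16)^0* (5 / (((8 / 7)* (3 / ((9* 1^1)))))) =105 / 8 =13.12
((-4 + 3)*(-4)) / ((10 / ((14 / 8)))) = 7 / 10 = 0.70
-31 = -31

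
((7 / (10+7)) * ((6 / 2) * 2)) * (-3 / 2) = -63 / 17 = -3.71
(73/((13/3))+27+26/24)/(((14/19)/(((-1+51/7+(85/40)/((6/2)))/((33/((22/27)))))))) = 156475925/14859936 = 10.53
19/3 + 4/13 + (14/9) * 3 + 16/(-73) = 10523/949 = 11.09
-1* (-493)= 493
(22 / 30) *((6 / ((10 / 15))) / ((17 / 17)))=33 / 5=6.60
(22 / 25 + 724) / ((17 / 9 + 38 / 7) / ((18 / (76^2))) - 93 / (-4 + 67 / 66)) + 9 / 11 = 2413595412 / 2149527325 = 1.12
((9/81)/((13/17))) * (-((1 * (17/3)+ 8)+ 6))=-1003/351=-2.86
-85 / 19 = -4.47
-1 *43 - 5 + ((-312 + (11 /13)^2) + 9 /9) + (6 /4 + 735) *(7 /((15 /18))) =4924927 /845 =5828.32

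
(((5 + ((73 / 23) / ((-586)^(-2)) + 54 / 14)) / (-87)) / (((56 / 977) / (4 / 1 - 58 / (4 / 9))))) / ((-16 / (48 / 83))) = -942924488077 / 943544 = -999343.42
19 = 19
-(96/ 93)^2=-1024/ 961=-1.07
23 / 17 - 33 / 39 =112 / 221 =0.51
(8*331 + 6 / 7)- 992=11598 / 7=1656.86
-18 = -18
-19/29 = -0.66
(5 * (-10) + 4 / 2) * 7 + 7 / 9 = -3017 / 9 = -335.22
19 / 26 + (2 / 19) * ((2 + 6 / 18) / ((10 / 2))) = 5779 / 7410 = 0.78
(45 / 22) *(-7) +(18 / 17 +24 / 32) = -9357 / 748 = -12.51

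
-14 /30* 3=-7 /5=-1.40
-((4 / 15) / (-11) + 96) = -15836 / 165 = -95.98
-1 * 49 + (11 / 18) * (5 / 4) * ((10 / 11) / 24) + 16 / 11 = -451597 / 9504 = -47.52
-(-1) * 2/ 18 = 1/ 9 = 0.11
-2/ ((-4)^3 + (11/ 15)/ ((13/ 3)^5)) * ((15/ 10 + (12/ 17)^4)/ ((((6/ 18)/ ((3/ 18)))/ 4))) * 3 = 3252916537650/ 9923369631749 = 0.33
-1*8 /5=-1.60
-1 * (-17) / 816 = 1 / 48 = 0.02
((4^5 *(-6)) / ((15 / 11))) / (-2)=11264 / 5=2252.80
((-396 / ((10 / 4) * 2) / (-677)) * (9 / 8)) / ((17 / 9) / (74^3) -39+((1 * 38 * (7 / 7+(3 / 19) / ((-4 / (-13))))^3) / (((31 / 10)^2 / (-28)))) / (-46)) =-563658378011388 / 131314717480180345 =-0.00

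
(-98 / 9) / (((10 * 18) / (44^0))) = -49 / 810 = -0.06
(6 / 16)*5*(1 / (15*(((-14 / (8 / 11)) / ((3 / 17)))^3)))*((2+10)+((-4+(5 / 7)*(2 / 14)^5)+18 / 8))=-260475966 / 263880427955221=-0.00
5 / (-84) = -5 / 84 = -0.06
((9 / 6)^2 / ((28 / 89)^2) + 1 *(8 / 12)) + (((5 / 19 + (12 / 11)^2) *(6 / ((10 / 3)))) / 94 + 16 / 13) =1629297948263 / 66076570560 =24.66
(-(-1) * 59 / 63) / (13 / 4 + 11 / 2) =0.11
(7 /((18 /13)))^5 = 3302.51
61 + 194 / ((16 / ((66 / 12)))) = 2043 / 16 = 127.69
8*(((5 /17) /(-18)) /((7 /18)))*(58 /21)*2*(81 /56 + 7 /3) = -368300 /52479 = -7.02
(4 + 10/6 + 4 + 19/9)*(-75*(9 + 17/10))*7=-66161.67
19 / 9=2.11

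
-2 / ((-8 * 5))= 1 / 20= 0.05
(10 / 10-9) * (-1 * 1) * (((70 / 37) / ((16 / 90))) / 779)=3150 / 28823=0.11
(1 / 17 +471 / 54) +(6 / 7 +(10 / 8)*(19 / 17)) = 11.04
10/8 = 5/4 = 1.25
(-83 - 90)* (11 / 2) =-1903 / 2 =-951.50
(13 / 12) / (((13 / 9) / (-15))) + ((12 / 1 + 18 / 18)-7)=-21 / 4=-5.25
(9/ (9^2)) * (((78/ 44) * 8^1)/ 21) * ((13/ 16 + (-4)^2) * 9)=3497/ 308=11.35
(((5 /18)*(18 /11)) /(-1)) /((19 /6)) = -30 /209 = -0.14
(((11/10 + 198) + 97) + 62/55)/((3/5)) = 32695/66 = 495.38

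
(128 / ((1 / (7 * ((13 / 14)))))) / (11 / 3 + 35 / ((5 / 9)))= 312 / 25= 12.48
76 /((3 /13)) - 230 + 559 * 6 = 10360 /3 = 3453.33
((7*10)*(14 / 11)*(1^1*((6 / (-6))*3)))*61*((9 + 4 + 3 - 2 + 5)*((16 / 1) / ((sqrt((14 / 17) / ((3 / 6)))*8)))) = -486780*sqrt(119) / 11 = -482740.26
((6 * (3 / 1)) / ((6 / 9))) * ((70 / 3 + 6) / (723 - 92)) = 1.26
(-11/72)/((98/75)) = -275/2352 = -0.12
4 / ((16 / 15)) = 15 / 4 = 3.75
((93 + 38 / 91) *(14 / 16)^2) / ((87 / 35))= 2082745 / 72384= 28.77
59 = 59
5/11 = 0.45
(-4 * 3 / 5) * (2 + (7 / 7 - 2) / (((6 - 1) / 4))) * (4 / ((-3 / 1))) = 3.84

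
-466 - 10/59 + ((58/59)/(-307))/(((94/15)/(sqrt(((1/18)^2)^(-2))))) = -396996156/851311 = -466.34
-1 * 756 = -756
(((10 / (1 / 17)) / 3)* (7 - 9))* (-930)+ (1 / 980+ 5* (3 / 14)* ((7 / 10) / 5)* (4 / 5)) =105400.12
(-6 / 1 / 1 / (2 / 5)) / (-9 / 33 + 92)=-165 / 1009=-0.16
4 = 4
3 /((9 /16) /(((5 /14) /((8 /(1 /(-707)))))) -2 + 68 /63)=-945 /2806373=-0.00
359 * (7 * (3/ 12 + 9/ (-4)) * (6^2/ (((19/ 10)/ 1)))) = -1809360/ 19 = -95229.47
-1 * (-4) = 4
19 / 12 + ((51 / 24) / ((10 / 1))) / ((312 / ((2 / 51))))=59281 / 37440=1.58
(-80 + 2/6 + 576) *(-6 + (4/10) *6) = -8934/5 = -1786.80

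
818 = 818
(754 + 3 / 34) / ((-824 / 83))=-2128037 / 28016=-75.96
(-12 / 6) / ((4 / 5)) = -5 / 2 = -2.50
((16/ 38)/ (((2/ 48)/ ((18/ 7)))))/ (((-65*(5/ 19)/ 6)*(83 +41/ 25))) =-5184/ 48139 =-0.11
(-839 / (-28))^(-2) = 784 / 703921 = 0.00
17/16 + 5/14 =159/112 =1.42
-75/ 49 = -1.53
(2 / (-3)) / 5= -2 / 15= -0.13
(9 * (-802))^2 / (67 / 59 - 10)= -3073871916 / 523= -5877384.16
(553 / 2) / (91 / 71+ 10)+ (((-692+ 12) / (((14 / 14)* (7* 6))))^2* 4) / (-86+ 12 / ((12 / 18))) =237829 / 26166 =9.09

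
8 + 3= 11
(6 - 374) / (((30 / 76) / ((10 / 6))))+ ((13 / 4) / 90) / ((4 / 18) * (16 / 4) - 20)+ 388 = -72185077 / 61920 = -1165.78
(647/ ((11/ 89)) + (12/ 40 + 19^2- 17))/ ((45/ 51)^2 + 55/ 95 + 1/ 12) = 20219059038/ 5221645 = 3872.16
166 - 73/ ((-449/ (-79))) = 68767/ 449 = 153.16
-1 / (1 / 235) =-235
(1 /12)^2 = 1 /144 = 0.01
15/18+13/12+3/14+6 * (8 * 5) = 20339/84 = 242.13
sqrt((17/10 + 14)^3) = 157*sqrt(1570)/100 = 62.21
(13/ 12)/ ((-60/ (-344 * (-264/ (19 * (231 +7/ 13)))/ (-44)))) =169/ 19950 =0.01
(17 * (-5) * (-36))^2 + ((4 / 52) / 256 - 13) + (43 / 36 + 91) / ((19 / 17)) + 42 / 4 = 5328757918187 / 569088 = 9363679.99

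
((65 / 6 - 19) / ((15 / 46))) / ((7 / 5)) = -161 / 9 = -17.89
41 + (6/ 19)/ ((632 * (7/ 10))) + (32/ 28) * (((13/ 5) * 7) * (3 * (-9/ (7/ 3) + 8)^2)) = 817856399/ 735490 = 1111.99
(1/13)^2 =1/169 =0.01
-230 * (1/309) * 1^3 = -230/309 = -0.74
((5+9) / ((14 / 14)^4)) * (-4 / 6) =-28 / 3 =-9.33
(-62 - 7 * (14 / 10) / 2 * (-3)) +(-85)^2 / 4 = 35179 / 20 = 1758.95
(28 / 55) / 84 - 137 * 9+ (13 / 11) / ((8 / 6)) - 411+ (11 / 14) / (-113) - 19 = -867723511 / 522060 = -1662.11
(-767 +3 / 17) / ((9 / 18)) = -26072 / 17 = -1533.65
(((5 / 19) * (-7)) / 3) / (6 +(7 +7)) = -7 / 228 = -0.03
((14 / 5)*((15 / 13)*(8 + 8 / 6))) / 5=392 / 65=6.03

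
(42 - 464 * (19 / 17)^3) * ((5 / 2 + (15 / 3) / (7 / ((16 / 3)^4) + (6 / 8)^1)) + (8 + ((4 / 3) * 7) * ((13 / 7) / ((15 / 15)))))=-1697964512955 / 81423149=-20853.58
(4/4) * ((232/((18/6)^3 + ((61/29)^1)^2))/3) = 48778/19821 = 2.46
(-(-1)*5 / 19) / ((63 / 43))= 215 / 1197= 0.18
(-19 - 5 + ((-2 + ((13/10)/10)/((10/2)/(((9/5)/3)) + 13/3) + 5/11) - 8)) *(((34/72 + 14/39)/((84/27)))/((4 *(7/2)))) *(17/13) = -1324273089/1582380800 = -0.84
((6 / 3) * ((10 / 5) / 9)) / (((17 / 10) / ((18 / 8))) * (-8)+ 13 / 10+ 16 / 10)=-40 / 283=-0.14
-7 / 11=-0.64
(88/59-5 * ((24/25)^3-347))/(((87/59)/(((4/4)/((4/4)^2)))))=1174.62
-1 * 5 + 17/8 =-23/8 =-2.88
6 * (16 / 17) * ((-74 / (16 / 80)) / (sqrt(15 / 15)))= -2089.41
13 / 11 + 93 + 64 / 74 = 38684 / 407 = 95.05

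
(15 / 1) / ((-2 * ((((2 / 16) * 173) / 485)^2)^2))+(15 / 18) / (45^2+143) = -22110506630682874795 / 11651851493328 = -1897595.99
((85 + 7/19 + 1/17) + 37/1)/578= 19772/93347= 0.21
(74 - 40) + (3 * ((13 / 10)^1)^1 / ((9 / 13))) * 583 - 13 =99157 / 30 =3305.23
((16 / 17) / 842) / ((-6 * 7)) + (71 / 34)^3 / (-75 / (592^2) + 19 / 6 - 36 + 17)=-415883044467364 / 723087822446745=-0.58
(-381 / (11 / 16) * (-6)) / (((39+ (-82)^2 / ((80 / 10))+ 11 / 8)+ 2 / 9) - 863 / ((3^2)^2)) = 3.82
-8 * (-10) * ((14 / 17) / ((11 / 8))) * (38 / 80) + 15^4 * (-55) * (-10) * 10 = 52067816756 / 187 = 278437522.76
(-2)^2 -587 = -583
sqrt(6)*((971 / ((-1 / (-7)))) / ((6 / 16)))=54376*sqrt(6) / 3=44397.82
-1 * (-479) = 479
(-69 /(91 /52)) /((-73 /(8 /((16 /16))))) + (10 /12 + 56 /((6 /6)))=187499 /3066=61.15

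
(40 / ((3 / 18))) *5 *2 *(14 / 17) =33600 / 17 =1976.47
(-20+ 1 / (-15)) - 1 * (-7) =-196 / 15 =-13.07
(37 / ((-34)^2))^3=50653 / 1544804416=0.00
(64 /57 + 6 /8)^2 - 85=-4236311 /51984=-81.49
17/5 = 3.40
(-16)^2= 256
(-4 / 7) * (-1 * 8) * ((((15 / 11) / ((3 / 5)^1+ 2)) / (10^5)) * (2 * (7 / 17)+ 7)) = 57 / 303875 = 0.00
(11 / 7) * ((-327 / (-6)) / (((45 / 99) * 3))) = 13189 / 210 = 62.80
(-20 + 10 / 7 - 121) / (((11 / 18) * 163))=-17586 / 12551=-1.40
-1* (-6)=6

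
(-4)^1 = -4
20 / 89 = 0.22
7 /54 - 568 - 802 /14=-236309 /378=-625.16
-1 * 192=-192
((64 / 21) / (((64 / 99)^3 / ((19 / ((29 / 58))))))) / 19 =323433 / 14336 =22.56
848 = 848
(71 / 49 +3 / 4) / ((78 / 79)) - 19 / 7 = -7447 / 15288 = -0.49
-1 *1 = -1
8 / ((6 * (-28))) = -1 / 21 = -0.05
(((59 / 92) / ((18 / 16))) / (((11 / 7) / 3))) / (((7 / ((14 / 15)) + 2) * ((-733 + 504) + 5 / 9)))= -1239 / 2470798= -0.00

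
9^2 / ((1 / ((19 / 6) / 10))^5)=2476099 / 9600000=0.26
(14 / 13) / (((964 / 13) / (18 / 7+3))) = 39 / 482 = 0.08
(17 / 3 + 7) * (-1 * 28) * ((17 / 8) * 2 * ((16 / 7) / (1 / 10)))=-103360 / 3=-34453.33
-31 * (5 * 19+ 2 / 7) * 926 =-19146902 / 7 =-2735271.71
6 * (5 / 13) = 30 / 13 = 2.31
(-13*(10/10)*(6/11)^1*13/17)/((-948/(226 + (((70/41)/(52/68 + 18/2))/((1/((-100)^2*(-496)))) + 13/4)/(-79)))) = 2036075565121/31772232008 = 64.08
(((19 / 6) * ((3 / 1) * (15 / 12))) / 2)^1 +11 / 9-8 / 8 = 887 / 144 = 6.16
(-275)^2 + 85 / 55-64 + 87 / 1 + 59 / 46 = 38279319 / 506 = 75650.83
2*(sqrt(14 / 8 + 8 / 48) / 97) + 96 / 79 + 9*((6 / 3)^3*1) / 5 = sqrt(69) / 291 + 6168 / 395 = 15.64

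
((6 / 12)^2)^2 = 1 / 16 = 0.06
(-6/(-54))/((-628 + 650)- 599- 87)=-1/5976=-0.00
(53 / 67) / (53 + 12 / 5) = 265 / 18559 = 0.01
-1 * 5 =-5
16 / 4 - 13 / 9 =23 / 9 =2.56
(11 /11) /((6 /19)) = 19 /6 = 3.17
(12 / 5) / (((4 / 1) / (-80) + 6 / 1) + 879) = 48 / 17699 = 0.00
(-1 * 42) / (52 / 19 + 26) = -1.46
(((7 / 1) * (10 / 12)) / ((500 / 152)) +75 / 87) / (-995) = -5732 / 2164125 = -0.00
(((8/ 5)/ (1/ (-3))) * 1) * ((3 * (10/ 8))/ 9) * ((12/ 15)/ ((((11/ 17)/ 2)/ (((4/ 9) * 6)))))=-2176/ 165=-13.19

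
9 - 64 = -55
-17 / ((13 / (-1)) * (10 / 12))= 102 / 65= 1.57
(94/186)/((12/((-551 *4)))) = -25897/279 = -92.82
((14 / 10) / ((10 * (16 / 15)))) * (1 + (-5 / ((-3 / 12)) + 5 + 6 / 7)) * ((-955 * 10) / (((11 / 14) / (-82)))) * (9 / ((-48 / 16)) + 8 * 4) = 1120733565 / 11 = 101884869.55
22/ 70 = 11/ 35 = 0.31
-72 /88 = -9 /11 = -0.82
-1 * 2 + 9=7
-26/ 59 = -0.44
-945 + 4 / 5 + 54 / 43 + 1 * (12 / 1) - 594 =-327863 / 215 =-1524.94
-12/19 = -0.63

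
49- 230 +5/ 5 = -180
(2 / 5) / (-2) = -1 / 5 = -0.20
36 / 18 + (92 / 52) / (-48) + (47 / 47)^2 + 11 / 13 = 2377 / 624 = 3.81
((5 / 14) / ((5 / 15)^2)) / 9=5 / 14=0.36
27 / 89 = 0.30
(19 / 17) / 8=19 / 136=0.14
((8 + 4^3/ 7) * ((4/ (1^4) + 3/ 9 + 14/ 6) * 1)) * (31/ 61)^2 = 768800/ 26047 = 29.52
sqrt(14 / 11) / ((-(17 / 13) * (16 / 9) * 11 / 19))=-2223 * sqrt(154) / 32912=-0.84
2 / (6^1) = 1 / 3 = 0.33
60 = 60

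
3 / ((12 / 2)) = 1 / 2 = 0.50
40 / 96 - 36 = -427 / 12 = -35.58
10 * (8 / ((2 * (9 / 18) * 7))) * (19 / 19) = 80 / 7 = 11.43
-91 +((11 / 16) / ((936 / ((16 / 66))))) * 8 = -63881 / 702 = -91.00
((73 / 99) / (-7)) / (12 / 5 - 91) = 365 / 306999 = 0.00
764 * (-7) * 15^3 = -18049500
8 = 8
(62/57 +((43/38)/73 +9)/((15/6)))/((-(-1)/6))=195314/6935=28.16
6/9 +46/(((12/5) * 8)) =49/16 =3.06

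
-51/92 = -0.55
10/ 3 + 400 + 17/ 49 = 59341/ 147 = 403.68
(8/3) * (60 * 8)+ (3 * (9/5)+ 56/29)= 186663/145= 1287.33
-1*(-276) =276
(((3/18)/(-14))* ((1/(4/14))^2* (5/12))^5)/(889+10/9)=-126105021875/2721646116864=-0.05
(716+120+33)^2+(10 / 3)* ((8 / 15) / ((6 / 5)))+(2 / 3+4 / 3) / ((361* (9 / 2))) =7360568719 / 9747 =755162.48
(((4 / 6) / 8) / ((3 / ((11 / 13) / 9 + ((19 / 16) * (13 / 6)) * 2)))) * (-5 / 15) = -9809 / 202176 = -0.05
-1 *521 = -521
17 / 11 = 1.55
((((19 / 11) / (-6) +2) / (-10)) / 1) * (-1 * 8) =226 / 165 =1.37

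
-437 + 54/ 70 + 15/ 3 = -15093/ 35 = -431.23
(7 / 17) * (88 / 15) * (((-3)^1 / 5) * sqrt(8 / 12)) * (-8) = 4928 * sqrt(6) / 1275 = 9.47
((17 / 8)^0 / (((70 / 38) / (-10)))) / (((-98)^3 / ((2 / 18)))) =19 / 29647548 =0.00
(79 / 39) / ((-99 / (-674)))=53246 / 3861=13.79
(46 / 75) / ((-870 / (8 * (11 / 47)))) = -2024 / 1533375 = -0.00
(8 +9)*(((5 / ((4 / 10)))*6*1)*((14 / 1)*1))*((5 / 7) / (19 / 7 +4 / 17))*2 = 1011500 / 117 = 8645.30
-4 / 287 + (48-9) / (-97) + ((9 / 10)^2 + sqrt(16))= 12232459 / 2783900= 4.39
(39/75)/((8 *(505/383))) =4979/101000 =0.05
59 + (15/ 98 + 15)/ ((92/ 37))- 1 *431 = -3299007/ 9016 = -365.91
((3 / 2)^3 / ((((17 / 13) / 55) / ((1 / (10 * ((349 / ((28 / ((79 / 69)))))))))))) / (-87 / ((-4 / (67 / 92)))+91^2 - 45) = 24509628 / 203330252377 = 0.00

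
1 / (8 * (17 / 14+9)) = 7 / 572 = 0.01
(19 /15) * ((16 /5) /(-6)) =-152 /225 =-0.68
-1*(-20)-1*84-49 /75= -4849 /75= -64.65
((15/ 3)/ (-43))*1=-5/ 43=-0.12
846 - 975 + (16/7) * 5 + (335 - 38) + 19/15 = 18973/105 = 180.70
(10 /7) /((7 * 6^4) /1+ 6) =5 /31773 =0.00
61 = 61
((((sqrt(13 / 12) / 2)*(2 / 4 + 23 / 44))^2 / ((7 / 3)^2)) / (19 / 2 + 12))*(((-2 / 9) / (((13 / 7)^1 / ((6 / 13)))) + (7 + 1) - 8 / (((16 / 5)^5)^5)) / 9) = 143608967373321541322794000951299225 / 67222213255888371454463038357006974976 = 0.00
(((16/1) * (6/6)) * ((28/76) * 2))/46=112/437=0.26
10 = 10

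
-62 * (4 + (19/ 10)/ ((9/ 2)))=-12338/ 45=-274.18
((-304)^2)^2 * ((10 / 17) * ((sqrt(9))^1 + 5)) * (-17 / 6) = -341628682240 / 3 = -113876227413.33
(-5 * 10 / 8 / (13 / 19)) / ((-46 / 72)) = 14.30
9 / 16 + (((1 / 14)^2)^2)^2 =830131345 / 1475789056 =0.56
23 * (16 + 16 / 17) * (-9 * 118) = -7034688 / 17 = -413805.18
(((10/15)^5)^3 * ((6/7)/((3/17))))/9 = 1114112/903981141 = 0.00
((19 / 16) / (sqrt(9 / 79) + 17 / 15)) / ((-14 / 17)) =-6506835 / 4660544 + 218025 *sqrt(79) / 4660544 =-0.98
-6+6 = 0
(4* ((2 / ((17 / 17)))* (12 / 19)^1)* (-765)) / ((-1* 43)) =73440 / 817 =89.89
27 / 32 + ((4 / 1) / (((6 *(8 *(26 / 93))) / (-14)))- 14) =-17.33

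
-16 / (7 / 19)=-304 / 7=-43.43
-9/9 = -1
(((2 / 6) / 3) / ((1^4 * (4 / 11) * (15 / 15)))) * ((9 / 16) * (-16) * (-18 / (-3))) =-33 / 2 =-16.50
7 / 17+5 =92 / 17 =5.41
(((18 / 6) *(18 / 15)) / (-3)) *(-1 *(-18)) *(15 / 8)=-40.50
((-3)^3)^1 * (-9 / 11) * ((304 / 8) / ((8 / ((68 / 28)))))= 78489 / 308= 254.83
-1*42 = -42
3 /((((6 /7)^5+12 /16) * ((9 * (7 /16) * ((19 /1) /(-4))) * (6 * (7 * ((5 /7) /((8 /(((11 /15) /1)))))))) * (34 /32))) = -39337984 /868974975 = -0.05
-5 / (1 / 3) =-15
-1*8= -8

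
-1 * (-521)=521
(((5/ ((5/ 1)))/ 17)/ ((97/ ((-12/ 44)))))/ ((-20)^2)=-0.00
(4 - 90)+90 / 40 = -335 / 4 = -83.75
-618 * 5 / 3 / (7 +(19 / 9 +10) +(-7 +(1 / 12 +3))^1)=-37080 / 547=-67.79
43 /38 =1.13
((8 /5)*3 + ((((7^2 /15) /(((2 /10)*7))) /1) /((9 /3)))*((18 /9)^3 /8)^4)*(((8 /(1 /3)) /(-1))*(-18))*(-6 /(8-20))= 6024 /5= 1204.80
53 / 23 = 2.30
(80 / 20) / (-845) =-0.00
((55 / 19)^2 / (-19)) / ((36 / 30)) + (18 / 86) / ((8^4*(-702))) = -11543724953 / 31409610752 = -0.37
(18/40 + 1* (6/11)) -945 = -207681/220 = -944.00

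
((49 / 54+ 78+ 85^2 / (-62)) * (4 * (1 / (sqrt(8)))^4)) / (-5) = 0.47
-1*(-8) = 8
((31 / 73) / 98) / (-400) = -31 / 2861600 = -0.00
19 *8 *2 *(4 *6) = 7296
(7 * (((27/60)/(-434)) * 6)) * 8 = -0.35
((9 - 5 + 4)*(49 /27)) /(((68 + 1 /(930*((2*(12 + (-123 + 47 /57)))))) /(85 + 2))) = 44262444800 /2382883029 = 18.58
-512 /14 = -256 /7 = -36.57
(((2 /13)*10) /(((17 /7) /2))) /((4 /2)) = 140 /221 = 0.63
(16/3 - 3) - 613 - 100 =-2132/3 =-710.67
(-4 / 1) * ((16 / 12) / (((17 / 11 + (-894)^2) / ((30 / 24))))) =-220 / 26374839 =-0.00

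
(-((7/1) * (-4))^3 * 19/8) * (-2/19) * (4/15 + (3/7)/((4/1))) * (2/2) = -30772/15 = -2051.47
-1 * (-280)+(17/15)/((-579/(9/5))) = 1350983/4825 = 280.00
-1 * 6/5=-6/5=-1.20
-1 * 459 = -459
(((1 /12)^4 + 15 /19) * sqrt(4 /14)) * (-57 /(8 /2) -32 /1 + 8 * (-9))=-21018701 * sqrt(14) /1575936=-49.90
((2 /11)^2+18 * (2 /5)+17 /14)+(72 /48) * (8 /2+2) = 147779 /8470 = 17.45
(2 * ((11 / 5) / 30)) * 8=88 / 75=1.17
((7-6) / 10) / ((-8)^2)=1 / 640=0.00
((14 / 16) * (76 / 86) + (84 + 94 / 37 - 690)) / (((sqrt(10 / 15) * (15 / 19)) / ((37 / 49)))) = -14574881 * sqrt(6) / 50568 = -706.00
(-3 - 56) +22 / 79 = -4639 / 79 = -58.72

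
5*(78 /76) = 195 /38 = 5.13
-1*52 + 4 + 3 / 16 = -765 / 16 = -47.81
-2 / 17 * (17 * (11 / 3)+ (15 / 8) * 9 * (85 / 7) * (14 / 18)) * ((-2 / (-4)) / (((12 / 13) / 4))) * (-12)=4069 / 6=678.17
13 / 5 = 2.60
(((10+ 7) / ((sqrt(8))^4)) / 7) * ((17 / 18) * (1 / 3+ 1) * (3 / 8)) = 289 / 16128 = 0.02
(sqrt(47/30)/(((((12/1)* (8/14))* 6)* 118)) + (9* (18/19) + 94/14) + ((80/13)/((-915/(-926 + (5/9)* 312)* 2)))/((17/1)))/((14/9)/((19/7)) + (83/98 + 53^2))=6517* sqrt(1410)/2667575156160 + 3476709530/634914913139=0.01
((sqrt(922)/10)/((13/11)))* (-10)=-11* sqrt(922)/13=-25.69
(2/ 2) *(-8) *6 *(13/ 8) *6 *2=-936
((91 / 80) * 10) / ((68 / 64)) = 182 / 17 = 10.71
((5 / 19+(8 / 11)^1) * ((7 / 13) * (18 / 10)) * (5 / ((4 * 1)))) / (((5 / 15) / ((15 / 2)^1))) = 27.00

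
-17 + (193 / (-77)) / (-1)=-1116 / 77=-14.49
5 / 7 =0.71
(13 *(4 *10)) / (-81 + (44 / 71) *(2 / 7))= -258440 / 40169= -6.43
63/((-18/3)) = -21/2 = -10.50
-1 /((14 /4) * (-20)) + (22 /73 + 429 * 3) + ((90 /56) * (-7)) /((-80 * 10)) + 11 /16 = 421233151 /327040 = 1288.02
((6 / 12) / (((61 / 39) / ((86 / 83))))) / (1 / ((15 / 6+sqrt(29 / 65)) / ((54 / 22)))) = 473*sqrt(1885) / 227835+30745 / 91134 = 0.43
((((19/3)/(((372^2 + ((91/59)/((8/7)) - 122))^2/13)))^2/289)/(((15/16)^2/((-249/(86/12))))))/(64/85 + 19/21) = -900757723035297906688/588504640059061964819465807947494267435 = -0.00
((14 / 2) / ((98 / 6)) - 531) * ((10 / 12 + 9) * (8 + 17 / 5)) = -2081697 / 35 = -59477.06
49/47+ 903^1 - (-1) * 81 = 46297/47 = 985.04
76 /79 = 0.96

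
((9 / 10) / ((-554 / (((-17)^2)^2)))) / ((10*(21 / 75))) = -751689 / 15512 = -48.46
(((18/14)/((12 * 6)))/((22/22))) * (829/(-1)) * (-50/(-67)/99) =-0.11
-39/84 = -13/28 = -0.46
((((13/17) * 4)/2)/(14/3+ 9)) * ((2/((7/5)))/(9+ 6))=52/4879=0.01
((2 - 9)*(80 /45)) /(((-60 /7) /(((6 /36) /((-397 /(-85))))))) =1666 /32157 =0.05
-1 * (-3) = 3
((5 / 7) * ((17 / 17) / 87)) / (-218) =-5 / 132762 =-0.00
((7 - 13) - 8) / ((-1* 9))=14 / 9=1.56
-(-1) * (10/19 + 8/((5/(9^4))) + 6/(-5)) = 997208/95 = 10496.93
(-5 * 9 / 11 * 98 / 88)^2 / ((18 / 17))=19.60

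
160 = 160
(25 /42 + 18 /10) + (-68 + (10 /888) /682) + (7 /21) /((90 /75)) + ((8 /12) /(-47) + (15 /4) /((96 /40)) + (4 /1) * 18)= 24571265723 /2988714960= 8.22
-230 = -230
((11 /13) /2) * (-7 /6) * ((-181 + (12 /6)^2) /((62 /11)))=15.50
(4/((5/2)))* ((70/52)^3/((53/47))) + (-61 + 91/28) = -25285771/465764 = -54.29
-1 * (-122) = 122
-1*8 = -8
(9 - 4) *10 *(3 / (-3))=-50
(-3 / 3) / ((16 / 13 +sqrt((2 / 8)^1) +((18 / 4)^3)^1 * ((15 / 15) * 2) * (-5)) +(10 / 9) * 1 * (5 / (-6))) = 1404 / 1278265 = 0.00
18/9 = 2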